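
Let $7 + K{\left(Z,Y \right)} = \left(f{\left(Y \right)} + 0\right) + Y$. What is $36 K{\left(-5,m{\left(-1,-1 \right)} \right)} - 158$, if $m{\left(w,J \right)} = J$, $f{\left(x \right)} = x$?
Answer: $-482$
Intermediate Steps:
$K{\left(Z,Y \right)} = -7 + 2 Y$ ($K{\left(Z,Y \right)} = -7 + \left(\left(Y + 0\right) + Y\right) = -7 + \left(Y + Y\right) = -7 + 2 Y$)
$36 K{\left(-5,m{\left(-1,-1 \right)} \right)} - 158 = 36 \left(-7 + 2 \left(-1\right)\right) - 158 = 36 \left(-7 - 2\right) - 158 = 36 \left(-9\right) - 158 = -324 - 158 = -482$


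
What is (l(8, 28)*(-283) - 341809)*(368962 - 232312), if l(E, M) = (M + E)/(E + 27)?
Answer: -327235836990/7 ≈ -4.6748e+10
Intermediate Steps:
l(E, M) = (E + M)/(27 + E)
(l(8, 28)*(-283) - 341809)*(368962 - 232312) = (((8 + 28)/(27 + 8))*(-283) - 341809)*(368962 - 232312) = ((36/35)*(-283) - 341809)*136650 = (-10188/35 - 341809)*136650 = -11973503/35*136650 = -327235836990/7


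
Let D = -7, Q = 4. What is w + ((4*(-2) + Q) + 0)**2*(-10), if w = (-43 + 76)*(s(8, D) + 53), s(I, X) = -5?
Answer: 1424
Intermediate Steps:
w = 1584 (w = (-43 + 76)*(-5 + 53) = 33*48 = 1584)
w + ((4*(-2) + Q) + 0)**2*(-10) = 1584 + ((4*(-2) + 4) + 0)**2*(-10) = 1584 + ((-8 + 4) + 0)**2*(-10) = 1584 + (-4 + 0)**2*(-10) = 1584 + (-4)**2*(-10) = 1584 + 16*(-10) = 1584 - 160 = 1424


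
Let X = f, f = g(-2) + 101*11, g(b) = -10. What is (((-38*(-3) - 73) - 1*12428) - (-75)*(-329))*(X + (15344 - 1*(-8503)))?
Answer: -924622776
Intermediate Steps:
f = 1101 (f = -10 + 101*11 = -10 + 1111 = 1101)
X = 1101
(((-38*(-3) - 73) - 1*12428) - (-75)*(-329))*(X + (15344 - 1*(-8503))) = (((-38*(-3) - 73) - 1*12428) - (-75)*(-329))*(1101 + (15344 - 1*(-8503))) = (((114 - 73) - 12428) - 1*24675)*(1101 + (15344 + 8503)) = ((41 - 12428) - 24675)*(1101 + 23847) = (-12387 - 24675)*24948 = -37062*24948 = -924622776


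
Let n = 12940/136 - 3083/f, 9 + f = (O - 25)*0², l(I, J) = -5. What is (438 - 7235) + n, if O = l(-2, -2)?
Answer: -1945945/306 ≈ -6359.3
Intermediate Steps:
O = -5
f = -9 (f = -9 + (-5 - 25)*0² = -9 - 30*0 = -9 + 0 = -9)
n = 133937/306 (n = 12940/136 - 3083/(-9) = 12940*(1/136) - 3083*(-⅑) = 3235/34 + 3083/9 = 133937/306 ≈ 437.70)
(438 - 7235) + n = (438 - 7235) + 133937/306 = -6797 + 133937/306 = -1945945/306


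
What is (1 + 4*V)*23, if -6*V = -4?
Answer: 253/3 ≈ 84.333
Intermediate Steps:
V = ⅔ (V = -⅙*(-4) = ⅔ ≈ 0.66667)
(1 + 4*V)*23 = (1 + 4*(⅔))*23 = (1 + 8/3)*23 = (11/3)*23 = 253/3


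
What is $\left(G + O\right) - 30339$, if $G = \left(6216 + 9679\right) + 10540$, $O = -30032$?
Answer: $-33936$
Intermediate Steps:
$G = 26435$ ($G = 15895 + 10540 = 26435$)
$\left(G + O\right) - 30339 = \left(26435 - 30032\right) - 30339 = -3597 - 30339 = -33936$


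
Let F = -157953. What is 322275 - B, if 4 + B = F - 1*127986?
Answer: 608218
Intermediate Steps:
B = -285943 (B = -4 + (-157953 - 1*127986) = -4 + (-157953 - 127986) = -4 - 285939 = -285943)
322275 - B = 322275 - 1*(-285943) = 322275 + 285943 = 608218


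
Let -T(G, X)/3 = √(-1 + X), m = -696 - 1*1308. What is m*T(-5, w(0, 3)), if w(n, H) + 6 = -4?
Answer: 6012*I*√11 ≈ 19940.0*I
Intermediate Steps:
w(n, H) = -10 (w(n, H) = -6 - 4 = -10)
m = -2004 (m = -696 - 1308 = -2004)
T(G, X) = -3*√(-1 + X)
m*T(-5, w(0, 3)) = -(-6012)*√(-1 - 10) = -(-6012)*√(-11) = -(-6012)*I*√11 = 6012*I*√11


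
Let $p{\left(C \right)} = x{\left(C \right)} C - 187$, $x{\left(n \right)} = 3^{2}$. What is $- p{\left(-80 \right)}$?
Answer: $907$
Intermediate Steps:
$x{\left(n \right)} = 9$
$p{\left(C \right)} = -187 + 9 C$ ($p{\left(C \right)} = 9 C - 187 = -187 + 9 C$)
$- p{\left(-80 \right)} = - (-187 + 9 \left(-80\right)) = - (-187 - 720) = \left(-1\right) \left(-907\right) = 907$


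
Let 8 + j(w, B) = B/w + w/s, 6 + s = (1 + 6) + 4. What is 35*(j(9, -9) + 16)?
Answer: 308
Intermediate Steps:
s = 5 (s = -6 + ((1 + 6) + 4) = -6 + (7 + 4) = -6 + 11 = 5)
j(w, B) = -8 + w/5 + B/w (j(w, B) = -8 + (B/w + w/5) = -8 + (w/5 + B/w) = -8 + w/5 + B/w)
35*(j(9, -9) + 16) = 35*((-8 + (⅕)*9 - 9/9) + 16) = 35*((-8 + 9/5 - 9*⅑) + 16) = 35*((-8 + 9/5 - 1) + 16) = 35*(-36/5 + 16) = 35*(44/5) = 308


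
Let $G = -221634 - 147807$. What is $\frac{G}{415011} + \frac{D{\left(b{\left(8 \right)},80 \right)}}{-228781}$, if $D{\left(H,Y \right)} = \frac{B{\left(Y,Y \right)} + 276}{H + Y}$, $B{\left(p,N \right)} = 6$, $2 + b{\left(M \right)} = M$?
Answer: $- \frac{1211488339218}{1360901719471} \approx -0.89021$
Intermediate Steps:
$b{\left(M \right)} = -2 + M$
$G = -369441$
$D{\left(H,Y \right)} = \frac{282}{H + Y}$ ($D{\left(H,Y \right)} = \frac{6 + 276}{H + Y} = \frac{282}{H + Y}$)
$\frac{G}{415011} + \frac{D{\left(b{\left(8 \right)},80 \right)}}{-228781} = - \frac{369441}{415011} + \frac{282 \frac{1}{\left(-2 + 8\right) + 80}}{-228781} = \left(-369441\right) \frac{1}{415011} + \frac{282}{6 + 80} \left(- \frac{1}{228781}\right) = - \frac{123147}{138337} + \frac{282}{86} \left(- \frac{1}{228781}\right) = - \frac{123147}{138337} + 282 \cdot \frac{1}{86} \left(- \frac{1}{228781}\right) = - \frac{123147}{138337} + \frac{141}{43} \left(- \frac{1}{228781}\right) = - \frac{123147}{138337} - \frac{141}{9837583} = - \frac{1211488339218}{1360901719471}$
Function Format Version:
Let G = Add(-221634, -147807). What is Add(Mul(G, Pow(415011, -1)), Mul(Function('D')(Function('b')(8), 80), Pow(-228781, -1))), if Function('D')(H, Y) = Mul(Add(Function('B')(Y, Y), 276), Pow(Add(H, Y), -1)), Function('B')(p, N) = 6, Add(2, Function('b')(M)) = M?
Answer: Rational(-1211488339218, 1360901719471) ≈ -0.89021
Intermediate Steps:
Function('b')(M) = Add(-2, M)
G = -369441
Function('D')(H, Y) = Mul(282, Pow(Add(H, Y), -1)) (Function('D')(H, Y) = Mul(Add(6, 276), Pow(Add(H, Y), -1)) = Mul(282, Pow(Add(H, Y), -1)))
Add(Mul(G, Pow(415011, -1)), Mul(Function('D')(Function('b')(8), 80), Pow(-228781, -1))) = Add(Mul(-369441, Pow(415011, -1)), Mul(Mul(282, Pow(Add(Add(-2, 8), 80), -1)), Pow(-228781, -1))) = Add(Mul(-369441, Rational(1, 415011)), Mul(Mul(282, Pow(Add(6, 80), -1)), Rational(-1, 228781))) = Add(Rational(-123147, 138337), Mul(Mul(282, Pow(86, -1)), Rational(-1, 228781))) = Add(Rational(-123147, 138337), Mul(Mul(282, Rational(1, 86)), Rational(-1, 228781))) = Add(Rational(-123147, 138337), Mul(Rational(141, 43), Rational(-1, 228781))) = Add(Rational(-123147, 138337), Rational(-141, 9837583)) = Rational(-1211488339218, 1360901719471)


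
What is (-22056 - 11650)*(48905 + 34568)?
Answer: -2813540938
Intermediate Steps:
(-22056 - 11650)*(48905 + 34568) = -33706*83473 = -2813540938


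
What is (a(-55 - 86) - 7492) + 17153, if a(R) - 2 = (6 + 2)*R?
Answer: 8535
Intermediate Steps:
a(R) = 2 + 8*R (a(R) = 2 + (6 + 2)*R = 2 + 8*R)
(a(-55 - 86) - 7492) + 17153 = ((2 + 8*(-55 - 86)) - 7492) + 17153 = ((2 + 8*(-141)) - 7492) + 17153 = ((2 - 1128) - 7492) + 17153 = (-1126 - 7492) + 17153 = -8618 + 17153 = 8535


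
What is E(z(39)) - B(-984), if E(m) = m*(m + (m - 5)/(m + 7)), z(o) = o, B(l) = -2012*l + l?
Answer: -45477306/23 ≈ -1.9773e+6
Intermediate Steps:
B(l) = -2011*l
E(m) = m*(m + (-5 + m)/(7 + m))
E(z(39)) - B(-984) = 39*(-5 + 39² + 8*39)/(7 + 39) - (-2011)*(-984) = 39*(-5 + 1521 + 312)/46 - 1*1978824 = 39*(1/46)*1828 - 1978824 = 35646/23 - 1978824 = -45477306/23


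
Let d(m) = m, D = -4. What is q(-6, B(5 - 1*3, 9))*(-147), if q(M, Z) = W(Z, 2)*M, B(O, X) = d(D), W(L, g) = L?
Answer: -3528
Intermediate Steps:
B(O, X) = -4
q(M, Z) = M*Z (q(M, Z) = Z*M = M*Z)
q(-6, B(5 - 1*3, 9))*(-147) = -6*(-4)*(-147) = 24*(-147) = -3528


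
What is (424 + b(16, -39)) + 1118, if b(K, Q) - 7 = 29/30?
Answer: 46499/30 ≈ 1550.0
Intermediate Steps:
b(K, Q) = 239/30 (b(K, Q) = 7 + 29/30 = 239/30)
(424 + b(16, -39)) + 1118 = (424 + 239/30) + 1118 = 12959/30 + 1118 = 46499/30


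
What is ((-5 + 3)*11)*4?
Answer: -88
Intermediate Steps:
((-5 + 3)*11)*4 = -2*11*4 = -22*4 = -88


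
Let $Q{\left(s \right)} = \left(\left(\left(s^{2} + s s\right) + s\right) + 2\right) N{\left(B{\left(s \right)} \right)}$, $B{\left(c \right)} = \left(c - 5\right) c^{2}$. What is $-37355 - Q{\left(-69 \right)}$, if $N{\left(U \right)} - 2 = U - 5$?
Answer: $3331119880$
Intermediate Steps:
$B{\left(c \right)} = c^{2} \left(-5 + c\right)$ ($B{\left(c \right)} = \left(-5 + c\right) c^{2} = c^{2} \left(-5 + c\right)$)
$N{\left(U \right)} = -3 + U$ ($N{\left(U \right)} = 2 + \left(U - 5\right) = 2 + \left(-5 + U\right) = -3 + U$)
$Q{\left(s \right)} = \left(-3 + s^{2} \left(-5 + s\right)\right) \left(2 + s + 2 s^{2}\right)$ ($Q{\left(s \right)} = \left(\left(\left(s^{2} + s s\right) + s\right) + 2\right) \left(-3 + s^{2} \left(-5 + s\right)\right) = \left(\left(\left(s^{2} + s^{2}\right) + s\right) + 2\right) \left(-3 + s^{2} \left(-5 + s\right)\right) = \left(\left(2 s^{2} + s\right) + 2\right) \left(-3 + s^{2} \left(-5 + s\right)\right) = \left(\left(s + 2 s^{2}\right) + 2\right) \left(-3 + s^{2} \left(-5 + s\right)\right) = \left(2 + s + 2 s^{2}\right) \left(-3 + s^{2} \left(-5 + s\right)\right) = \left(-3 + s^{2} \left(-5 + s\right)\right) \left(2 + s + 2 s^{2}\right)$)
$-37355 - Q{\left(-69 \right)} = -37355 - \left(-3 + \left(-69\right)^{2} \left(-5 - 69\right)\right) \left(2 - 69 + 2 \left(-69\right)^{2}\right) = -37355 - \left(-3 + 4761 \left(-74\right)\right) \left(2 - 69 + 2 \cdot 4761\right) = -37355 - \left(-3 - 352314\right) \left(2 - 69 + 9522\right) = -37355 - \left(-352317\right) 9455 = -37355 - -3331157235 = -37355 + 3331157235 = 3331119880$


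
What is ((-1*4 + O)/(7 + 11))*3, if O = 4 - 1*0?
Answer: 0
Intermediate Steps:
O = 4 (O = 4 + 0 = 4)
((-1*4 + O)/(7 + 11))*3 = ((-1*4 + 4)/(7 + 11))*3 = ((-4 + 4)/18)*3 = ((1/18)*0)*3 = 0*3 = 0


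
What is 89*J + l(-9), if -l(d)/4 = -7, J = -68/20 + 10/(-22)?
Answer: -17328/55 ≈ -315.05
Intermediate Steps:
J = -212/55 (J = -68*1/20 + 10*(-1/22) = -17/5 - 5/11 = -212/55 ≈ -3.8545)
l(d) = 28 (l(d) = -4*(-7) = 28)
89*J + l(-9) = 89*(-212/55) + 28 = -18868/55 + 28 = -17328/55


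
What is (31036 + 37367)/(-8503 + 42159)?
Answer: 68403/33656 ≈ 2.0324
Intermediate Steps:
(31036 + 37367)/(-8503 + 42159) = 68403/33656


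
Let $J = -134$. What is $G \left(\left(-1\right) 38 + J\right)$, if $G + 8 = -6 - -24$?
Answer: $-1720$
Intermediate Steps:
$G = 10$ ($G = -8 - -18 = -8 + \left(-6 + 24\right) = -8 + 18 = 10$)
$G \left(\left(-1\right) 38 + J\right) = 10 \left(\left(-1\right) 38 - 134\right) = 10 \left(-38 - 134\right) = 10 \left(-172\right) = -1720$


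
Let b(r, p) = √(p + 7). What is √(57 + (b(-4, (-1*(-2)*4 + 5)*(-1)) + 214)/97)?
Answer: √(557071 + 97*I*√6)/97 ≈ 7.6946 + 0.0016409*I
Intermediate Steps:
b(r, p) = √(7 + p)
√(57 + (b(-4, (-1*(-2)*4 + 5)*(-1)) + 214)/97) = √(57 + (√(7 + (-1*(-2)*4 + 5)*(-1)) + 214)/97) = √(57 + (√(7 + (2*4 + 5)*(-1)) + 214)*(1/97)) = √(57 + (√(7 + (8 + 5)*(-1)) + 214)*(1/97)) = √(57 + (√(7 + 13*(-1)) + 214)*(1/97)) = √(57 + (√(7 - 13) + 214)*(1/97)) = √(57 + (√(-6) + 214)*(1/97)) = √(57 + (I*√6 + 214)*(1/97)) = √(57 + (214 + I*√6)*(1/97)) = √(57 + (214/97 + I*√6/97)) = √(5743/97 + I*√6/97)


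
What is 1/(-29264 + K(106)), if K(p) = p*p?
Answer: -1/18028 ≈ -5.5469e-5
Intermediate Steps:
K(p) = p²
1/(-29264 + K(106)) = 1/(-29264 + 106²) = 1/(-29264 + 11236) = 1/(-18028) = -1/18028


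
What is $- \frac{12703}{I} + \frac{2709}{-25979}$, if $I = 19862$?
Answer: $- \frac{383817395}{515994898} \approx -0.74384$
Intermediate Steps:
$- \frac{12703}{I} + \frac{2709}{-25979} = - \frac{12703}{19862} + \frac{2709}{-25979} = \left(-12703\right) \frac{1}{19862} + 2709 \left(- \frac{1}{25979}\right) = - \frac{12703}{19862} - \frac{2709}{25979} = - \frac{383817395}{515994898}$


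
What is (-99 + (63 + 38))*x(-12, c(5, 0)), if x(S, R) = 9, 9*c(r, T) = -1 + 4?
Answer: 18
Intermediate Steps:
c(r, T) = ⅓ (c(r, T) = (-1 + 4)/9 = (⅑)*3 = ⅓)
(-99 + (63 + 38))*x(-12, c(5, 0)) = (-99 + (63 + 38))*9 = (-99 + 101)*9 = 2*9 = 18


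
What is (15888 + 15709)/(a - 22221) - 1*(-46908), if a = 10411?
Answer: 553951883/11810 ≈ 46905.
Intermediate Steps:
(15888 + 15709)/(a - 22221) - 1*(-46908) = (15888 + 15709)/(10411 - 22221) - 1*(-46908) = 31597/(-11810) + 46908 = 31597*(-1/11810) + 46908 = -31597/11810 + 46908 = 553951883/11810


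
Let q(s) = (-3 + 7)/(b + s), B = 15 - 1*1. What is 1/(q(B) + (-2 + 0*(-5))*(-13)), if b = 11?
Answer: 25/654 ≈ 0.038226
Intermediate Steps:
B = 14 (B = 15 - 1 = 14)
q(s) = 4/(11 + s) (q(s) = (-3 + 7)/(11 + s) = 4/(11 + s))
1/(q(B) + (-2 + 0*(-5))*(-13)) = 1/(4/(11 + 14) + (-2 + 0*(-5))*(-13)) = 1/(4/25 + (-2 + 0)*(-13)) = 1/(4*(1/25) - 2*(-13)) = 1/(4/25 + 26) = 1/(654/25) = 25/654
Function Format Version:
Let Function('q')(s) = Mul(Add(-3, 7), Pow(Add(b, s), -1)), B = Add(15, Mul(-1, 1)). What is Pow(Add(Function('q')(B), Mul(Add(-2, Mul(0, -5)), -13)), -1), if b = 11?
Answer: Rational(25, 654) ≈ 0.038226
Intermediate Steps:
B = 14 (B = Add(15, -1) = 14)
Function('q')(s) = Mul(4, Pow(Add(11, s), -1)) (Function('q')(s) = Mul(Add(-3, 7), Pow(Add(11, s), -1)) = Mul(4, Pow(Add(11, s), -1)))
Pow(Add(Function('q')(B), Mul(Add(-2, Mul(0, -5)), -13)), -1) = Pow(Add(Mul(4, Pow(Add(11, 14), -1)), Mul(Add(-2, Mul(0, -5)), -13)), -1) = Pow(Add(Mul(4, Pow(25, -1)), Mul(Add(-2, 0), -13)), -1) = Pow(Add(Mul(4, Rational(1, 25)), Mul(-2, -13)), -1) = Pow(Add(Rational(4, 25), 26), -1) = Pow(Rational(654, 25), -1) = Rational(25, 654)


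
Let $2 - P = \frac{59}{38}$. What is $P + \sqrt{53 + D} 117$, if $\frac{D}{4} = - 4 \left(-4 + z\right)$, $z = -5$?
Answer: $\frac{17}{38} + 117 \sqrt{197} \approx 1642.6$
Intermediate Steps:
$P = \frac{17}{38}$ ($P = 2 - \frac{59}{38} = \frac{17}{38} \approx 0.44737$)
$D = 144$ ($D = 4 \left(- 4 \left(-4 - 5\right)\right) = 4 \left(\left(-4\right) \left(-9\right)\right) = 4 \cdot 36 = 144$)
$P + \sqrt{53 + D} 117 = \frac{17}{38} + \sqrt{53 + 144} \cdot 117 = \frac{17}{38} + \sqrt{197} \cdot 117 = \frac{17}{38} + 117 \sqrt{197}$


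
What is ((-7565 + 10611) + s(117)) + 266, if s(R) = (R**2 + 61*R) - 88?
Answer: 24050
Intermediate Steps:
s(R) = -88 + R**2 + 61*R
((-7565 + 10611) + s(117)) + 266 = ((-7565 + 10611) + (-88 + 117**2 + 61*117)) + 266 = (3046 + (-88 + 13689 + 7137)) + 266 = (3046 + 20738) + 266 = 23784 + 266 = 24050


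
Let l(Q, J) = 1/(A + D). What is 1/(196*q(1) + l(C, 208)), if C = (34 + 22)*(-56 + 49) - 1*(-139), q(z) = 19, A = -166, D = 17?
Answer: 149/554875 ≈ 0.00026853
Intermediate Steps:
C = -253 (C = 56*(-7) + 139 = -392 + 139 = -253)
l(Q, J) = -1/149 (l(Q, J) = 1/(-166 + 17) = 1/(-149) = -1/149)
1/(196*q(1) + l(C, 208)) = 1/(196*19 - 1/149) = 1/(3724 - 1/149) = 1/(554875/149) = 149/554875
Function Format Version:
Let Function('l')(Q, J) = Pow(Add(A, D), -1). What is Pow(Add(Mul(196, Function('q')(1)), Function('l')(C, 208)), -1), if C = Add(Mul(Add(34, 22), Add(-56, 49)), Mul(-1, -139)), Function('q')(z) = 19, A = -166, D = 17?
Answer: Rational(149, 554875) ≈ 0.00026853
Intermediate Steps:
C = -253 (C = Add(Mul(56, -7), 139) = Add(-392, 139) = -253)
Function('l')(Q, J) = Rational(-1, 149) (Function('l')(Q, J) = Pow(Add(-166, 17), -1) = Pow(-149, -1) = Rational(-1, 149))
Pow(Add(Mul(196, Function('q')(1)), Function('l')(C, 208)), -1) = Pow(Add(Mul(196, 19), Rational(-1, 149)), -1) = Pow(Add(3724, Rational(-1, 149)), -1) = Pow(Rational(554875, 149), -1) = Rational(149, 554875)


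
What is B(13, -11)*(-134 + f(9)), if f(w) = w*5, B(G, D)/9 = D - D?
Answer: 0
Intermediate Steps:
B(G, D) = 0 (B(G, D) = 9*(D - D) = 9*0 = 0)
f(w) = 5*w
B(13, -11)*(-134 + f(9)) = 0*(-134 + 5*9) = 0*(-134 + 45) = 0*(-89) = 0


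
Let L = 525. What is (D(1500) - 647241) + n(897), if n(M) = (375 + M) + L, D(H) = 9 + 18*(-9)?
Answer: -645597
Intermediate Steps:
D(H) = -153 (D(H) = 9 - 162 = -153)
n(M) = 900 + M (n(M) = (375 + M) + 525 = 900 + M)
(D(1500) - 647241) + n(897) = (-153 - 647241) + (900 + 897) = -647394 + 1797 = -645597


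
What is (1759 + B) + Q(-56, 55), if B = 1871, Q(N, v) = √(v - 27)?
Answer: 3630 + 2*√7 ≈ 3635.3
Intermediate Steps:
Q(N, v) = √(-27 + v)
(1759 + B) + Q(-56, 55) = (1759 + 1871) + √(-27 + 55) = 3630 + √28 = 3630 + 2*√7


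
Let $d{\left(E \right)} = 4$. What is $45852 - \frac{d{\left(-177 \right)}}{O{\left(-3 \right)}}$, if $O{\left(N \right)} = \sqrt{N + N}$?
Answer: $45852 + \frac{2 i \sqrt{6}}{3} \approx 45852.0 + 1.633 i$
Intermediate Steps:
$O{\left(N \right)} = \sqrt{2} \sqrt{N}$ ($O{\left(N \right)} = \sqrt{2 N} = \sqrt{2} \sqrt{N}$)
$45852 - \frac{d{\left(-177 \right)}}{O{\left(-3 \right)}} = 45852 - \frac{4}{\sqrt{2} \sqrt{-3}} = 45852 - \frac{4}{\sqrt{2} i \sqrt{3}} = 45852 - \frac{4}{i \sqrt{6}} = 45852 - 4 \left(- \frac{i \sqrt{6}}{6}\right) = 45852 - - \frac{2 i \sqrt{6}}{3} = 45852 + \frac{2 i \sqrt{6}}{3}$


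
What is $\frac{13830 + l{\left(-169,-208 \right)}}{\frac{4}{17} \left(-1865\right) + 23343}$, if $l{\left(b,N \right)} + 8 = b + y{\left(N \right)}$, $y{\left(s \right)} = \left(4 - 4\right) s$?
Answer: $\frac{232101}{389371} \approx 0.59609$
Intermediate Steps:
$y{\left(s \right)} = 0$ ($y{\left(s \right)} = 0 s = 0$)
$l{\left(b,N \right)} = -8 + b$ ($l{\left(b,N \right)} = -8 + \left(b + 0\right) = -8 + b$)
$\frac{13830 + l{\left(-169,-208 \right)}}{\frac{4}{17} \left(-1865\right) + 23343} = \frac{13830 - 177}{\frac{4}{17} \left(-1865\right) + 23343} = \frac{13830 - 177}{4 \cdot \frac{1}{17} \left(-1865\right) + 23343} = \frac{13653}{\frac{4}{17} \left(-1865\right) + 23343} = \frac{13653}{- \frac{7460}{17} + 23343} = \frac{13653}{\frac{389371}{17}} = 13653 \cdot \frac{17}{389371} = \frac{232101}{389371}$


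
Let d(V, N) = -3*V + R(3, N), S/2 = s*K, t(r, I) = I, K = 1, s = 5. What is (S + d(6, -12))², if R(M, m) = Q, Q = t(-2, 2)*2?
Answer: 16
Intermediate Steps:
Q = 4 (Q = 2*2 = 4)
R(M, m) = 4
S = 10 (S = 2*(5*1) = 2*5 = 10)
d(V, N) = 4 - 3*V (d(V, N) = -3*V + 4 = 4 - 3*V)
(S + d(6, -12))² = (10 + (4 - 3*6))² = (10 + (4 - 18))² = (10 - 14)² = (-4)² = 16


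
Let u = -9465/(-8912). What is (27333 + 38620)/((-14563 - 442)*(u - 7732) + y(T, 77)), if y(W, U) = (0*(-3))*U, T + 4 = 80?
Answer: 587773136/1033816275595 ≈ 0.00056855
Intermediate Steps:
T = 76 (T = -4 + 80 = 76)
u = 9465/8912 (u = -9465*(-1/8912) = 9465/8912 ≈ 1.0621)
y(W, U) = 0 (y(W, U) = 0*U = 0)
(27333 + 38620)/((-14563 - 442)*(u - 7732) + y(T, 77)) = (27333 + 38620)/((-14563 - 442)*(9465/8912 - 7732) + 0) = 65953/(-15005*(-68898119/8912) + 0) = 65953/(1033816275595/8912 + 0) = 65953/(1033816275595/8912) = 65953*(8912/1033816275595) = 587773136/1033816275595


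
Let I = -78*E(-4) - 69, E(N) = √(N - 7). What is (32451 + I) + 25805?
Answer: 58187 - 78*I*√11 ≈ 58187.0 - 258.7*I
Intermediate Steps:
E(N) = √(-7 + N)
I = -69 - 78*I*√11 (I = -78*√(-7 - 4) - 69 = -78*I*√11 - 69 = -69 - 78*I*√11 ≈ -69.0 - 258.7*I)
(32451 + I) + 25805 = (32451 + (-69 - 78*I*√11)) + 25805 = (32382 - 78*I*√11) + 25805 = 58187 - 78*I*√11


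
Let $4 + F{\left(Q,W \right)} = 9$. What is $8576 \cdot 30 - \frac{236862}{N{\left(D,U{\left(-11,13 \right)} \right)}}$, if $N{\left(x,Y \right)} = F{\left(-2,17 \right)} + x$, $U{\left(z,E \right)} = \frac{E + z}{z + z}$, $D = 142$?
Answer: $\frac{12527766}{49} \approx 2.5567 \cdot 10^{5}$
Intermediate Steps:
$F{\left(Q,W \right)} = 5$ ($F{\left(Q,W \right)} = -4 + 9 = 5$)
$U{\left(z,E \right)} = \frac{E + z}{2 z}$
$N{\left(x,Y \right)} = 5 + x$
$8576 \cdot 30 - \frac{236862}{N{\left(D,U{\left(-11,13 \right)} \right)}} = 8576 \cdot 30 - \frac{236862}{5 + 142} = 257280 - \frac{236862}{147} = 257280 - 236862 \cdot \frac{1}{147} = 257280 - \frac{78954}{49} = \frac{12527766}{49}$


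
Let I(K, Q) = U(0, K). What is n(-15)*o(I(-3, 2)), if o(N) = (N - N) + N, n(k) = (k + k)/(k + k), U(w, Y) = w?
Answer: 0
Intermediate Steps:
I(K, Q) = 0
n(k) = 1 (n(k) = (2*k)/((2*k)) = (2*k)*(1/(2*k)) = 1)
o(N) = N (o(N) = 0 + N = N)
n(-15)*o(I(-3, 2)) = 1*0 = 0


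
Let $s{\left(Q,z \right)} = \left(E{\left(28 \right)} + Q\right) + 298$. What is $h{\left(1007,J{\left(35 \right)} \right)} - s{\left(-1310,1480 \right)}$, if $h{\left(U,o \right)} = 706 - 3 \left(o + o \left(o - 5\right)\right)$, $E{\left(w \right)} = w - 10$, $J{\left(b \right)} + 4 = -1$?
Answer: $1565$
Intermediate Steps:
$J{\left(b \right)} = -5$ ($J{\left(b \right)} = -4 - 1 = -5$)
$E{\left(w \right)} = -10 + w$ ($E{\left(w \right)} = w - 10 = -10 + w$)
$s{\left(Q,z \right)} = 316 + Q$ ($s{\left(Q,z \right)} = \left(\left(-10 + 28\right) + Q\right) + 298 = \left(18 + Q\right) + 298 = 316 + Q$)
$h{\left(U,o \right)} = 706 - 3 o - 3 o \left(-5 + o\right)$ ($h{\left(U,o \right)} = 706 - 3 \left(o + o \left(-5 + o\right)\right) = 706 - \left(3 o + 3 o \left(-5 + o\right)\right) = 706 - 3 o - 3 o \left(-5 + o\right)$)
$h{\left(1007,J{\left(35 \right)} \right)} - s{\left(-1310,1480 \right)} = \left(706 - 3 \left(-5\right)^{2} + 12 \left(-5\right)\right) - \left(316 - 1310\right) = \left(706 - 75 - 60\right) - -994 = \left(706 - 75 - 60\right) + 994 = 571 + 994 = 1565$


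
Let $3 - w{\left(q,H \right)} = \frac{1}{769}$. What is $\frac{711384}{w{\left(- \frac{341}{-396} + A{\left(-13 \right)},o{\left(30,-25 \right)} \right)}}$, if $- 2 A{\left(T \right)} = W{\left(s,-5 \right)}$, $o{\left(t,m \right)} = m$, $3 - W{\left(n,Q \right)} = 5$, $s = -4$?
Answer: $\frac{273527148}{1153} \approx 2.3723 \cdot 10^{5}$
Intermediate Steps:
$W{\left(n,Q \right)} = -2$ ($W{\left(n,Q \right)} = 3 - 5 = -2$)
$A{\left(T \right)} = 1$ ($A{\left(T \right)} = \left(- \frac{1}{2}\right) \left(-2\right) = 1$)
$w{\left(q,H \right)} = \frac{2306}{769}$ ($w{\left(q,H \right)} = 3 - \frac{1}{769} = \frac{2306}{769}$)
$\frac{711384}{w{\left(- \frac{341}{-396} + A{\left(-13 \right)},o{\left(30,-25 \right)} \right)}} = \frac{711384}{\frac{2306}{769}} = 711384 \cdot \frac{769}{2306} = \frac{273527148}{1153}$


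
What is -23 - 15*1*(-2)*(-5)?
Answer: -173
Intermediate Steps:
-23 - 15*1*(-2)*(-5) = -23 - (-30)*(-5) = -23 - 15*10 = -23 - 150 = -173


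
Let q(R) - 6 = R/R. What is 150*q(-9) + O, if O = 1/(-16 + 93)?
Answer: 80851/77 ≈ 1050.0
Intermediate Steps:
q(R) = 7 (q(R) = 6 + R/R = 6 + 1 = 7)
O = 1/77 ≈ 0.012987
150*q(-9) + O = 150*7 + 1/77 = 1050 + 1/77 = 80851/77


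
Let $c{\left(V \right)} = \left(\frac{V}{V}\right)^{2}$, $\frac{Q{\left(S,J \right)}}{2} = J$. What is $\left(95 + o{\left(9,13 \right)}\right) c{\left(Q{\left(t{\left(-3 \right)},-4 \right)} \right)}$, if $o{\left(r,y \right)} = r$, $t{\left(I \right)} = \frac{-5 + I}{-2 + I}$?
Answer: $104$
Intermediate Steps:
$t{\left(I \right)} = \frac{-5 + I}{-2 + I}$
$Q{\left(S,J \right)} = 2 J$
$c{\left(V \right)} = 1$ ($c{\left(V \right)} = 1^{2} = 1$)
$\left(95 + o{\left(9,13 \right)}\right) c{\left(Q{\left(t{\left(-3 \right)},-4 \right)} \right)} = \left(95 + 9\right) 1 = 104 \cdot 1 = 104$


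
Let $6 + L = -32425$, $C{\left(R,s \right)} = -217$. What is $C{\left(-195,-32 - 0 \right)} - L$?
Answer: $32214$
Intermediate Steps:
$L = -32431$ ($L = -6 - 32425 = -32431$)
$C{\left(-195,-32 - 0 \right)} - L = -217 - -32431 = -217 + 32431 = 32214$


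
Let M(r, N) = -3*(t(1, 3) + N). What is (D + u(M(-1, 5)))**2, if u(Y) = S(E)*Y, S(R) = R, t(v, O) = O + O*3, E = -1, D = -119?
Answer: 4624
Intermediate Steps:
t(v, O) = 4*O (t(v, O) = O + 3*O = 4*O)
M(r, N) = -36 - 3*N (M(r, N) = -3*(4*3 + N) = -3*(12 + N) = -36 - 3*N)
u(Y) = -Y
(D + u(M(-1, 5)))**2 = (-119 - (-36 - 3*5))**2 = (-119 - (-36 - 15))**2 = (-119 - 1*(-51))**2 = (-119 + 51)**2 = (-68)**2 = 4624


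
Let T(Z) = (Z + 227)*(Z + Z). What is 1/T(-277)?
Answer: 1/27700 ≈ 3.6101e-5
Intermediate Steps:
T(Z) = 2*Z*(227 + Z) (T(Z) = (227 + Z)*(2*Z) = 2*Z*(227 + Z))
1/T(-277) = 1/(2*(-277)*(227 - 277)) = 1/(2*(-277)*(-50)) = 1/27700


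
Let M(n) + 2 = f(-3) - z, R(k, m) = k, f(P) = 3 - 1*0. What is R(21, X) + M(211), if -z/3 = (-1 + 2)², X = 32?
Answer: 25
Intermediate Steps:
f(P) = 3 (f(P) = 3 + 0 = 3)
z = -3 (z = -3*(-1 + 2)² = -3*1² = -3*1 = -3)
M(n) = 4 (M(n) = -2 + (3 - 1*(-3)) = -2 + (3 + 3) = -2 + 6 = 4)
R(21, X) + M(211) = 21 + 4 = 25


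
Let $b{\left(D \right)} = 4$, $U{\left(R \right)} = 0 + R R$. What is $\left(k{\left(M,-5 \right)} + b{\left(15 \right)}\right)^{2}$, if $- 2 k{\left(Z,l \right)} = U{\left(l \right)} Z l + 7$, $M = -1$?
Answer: $3844$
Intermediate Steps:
$U{\left(R \right)} = R^{2}$ ($U{\left(R \right)} = 0 + R^{2} = R^{2}$)
$k{\left(Z,l \right)} = - \frac{7}{2} - \frac{Z l^{3}}{2}$ ($k{\left(Z,l \right)} = - \frac{l^{2} Z l + 7}{2} = - \frac{Z l^{2} l + 7}{2} = - \frac{Z l^{3} + 7}{2} = - \frac{7 + Z l^{3}}{2} = - \frac{7}{2} - \frac{Z l^{3}}{2}$)
$\left(k{\left(M,-5 \right)} + b{\left(15 \right)}\right)^{2} = \left(\left(- \frac{7}{2} - - \frac{\left(-5\right)^{3}}{2}\right) + 4\right)^{2} = \left(\left(- \frac{7}{2} - \left(- \frac{1}{2}\right) \left(-125\right)\right) + 4\right)^{2} = \left(\left(- \frac{7}{2} - \frac{125}{2}\right) + 4\right)^{2} = \left(-66 + 4\right)^{2} = \left(-62\right)^{2} = 3844$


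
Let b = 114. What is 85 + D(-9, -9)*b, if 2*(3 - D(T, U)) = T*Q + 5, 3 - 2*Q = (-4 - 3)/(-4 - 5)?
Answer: 712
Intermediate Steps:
Q = 10/9 (Q = 3/2 - (-4 - 3)/(2*(-4 - 5)) = 3/2 - (-7)/(2*(-9)) = 3/2 - (-7)*(-1)/(2*9) = 3/2 - 1/2*7/9 = 3/2 - 7/18 = 10/9 ≈ 1.1111)
D(T, U) = 1/2 - 5*T/9 (D(T, U) = 3 - (T*(10/9) + 5)/2 = 3 - (10*T/9 + 5)/2 = 3 - (5 + 10*T/9)/2 = 3 + (-5/2 - 5*T/9) = 1/2 - 5*T/9)
85 + D(-9, -9)*b = 85 + (1/2 - 5/9*(-9))*114 = 85 + (1/2 + 5)*114 = 85 + (11/2)*114 = 85 + 627 = 712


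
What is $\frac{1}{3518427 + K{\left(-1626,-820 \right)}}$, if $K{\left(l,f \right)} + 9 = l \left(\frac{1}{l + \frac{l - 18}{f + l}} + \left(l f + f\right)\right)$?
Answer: $- \frac{331296}{716635183778839} \approx -4.6229 \cdot 10^{-10}$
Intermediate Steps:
$K{\left(l,f \right)} = -9 + l \left(f + \frac{1}{l + \frac{-18 + l}{f + l}} + f l\right)$ ($K{\left(l,f \right)} = -9 + l \left(\frac{1}{l + \frac{l - 18}{f + l}} + \left(l f + f\right)\right) = -9 + l \left(\frac{1}{l + \frac{-18 + l}{f + l}} + \left(f l + f\right)\right) = -9 + l \left(\frac{1}{l + \frac{-18 + l}{f + l}} + \left(f + f l\right)\right) = -9 + l \left(f + \frac{1}{l + \frac{-18 + l}{f + l}} + f l\right)$)
$\frac{1}{3518427 + K{\left(-1626,-820 \right)}} = \frac{1}{3518427 + \frac{162 - -14634 - 8 \left(-1626\right)^{2} - 820 \left(-1626\right)^{4} + \left(-820\right)^{2} \left(-1626\right)^{2} + \left(-820\right)^{2} \left(-1626\right)^{3} - \left(-21320\right) \left(-1626\right) - - 13940 \left(-1626\right)^{2} + 2 \left(-820\right) \left(-1626\right)^{3}}{-18 - 1626 + \left(-1626\right)^{2} - -1333320}} = \frac{1}{3518427 + \frac{162 + 14634 - 21151008 - 5731865848768320 + 672400 \cdot 2643876 + 672400 \left(-4298942376\right) - 34666320 - \left(-13940\right) 2643876 + 2 \left(-820\right) \left(-4298942376\right)}{-18 - 1626 + 2643876 + 1333320}} = \frac{1}{3518427 + \frac{162 + 14634 - 21151008 - 5731865848768320 + 1777742222400 - 2890608853622400 - 34666320 + 36855631440 + 7050265496640}{3975552}} = \frac{1}{3518427 + \frac{1}{3975552} \left(-8613609894842772\right)} = \frac{1}{3518427 - \frac{717800824570231}{331296}} = \frac{1}{- \frac{716635183778839}{331296}} = - \frac{331296}{716635183778839}$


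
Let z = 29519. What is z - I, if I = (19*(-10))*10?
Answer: 31419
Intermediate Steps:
I = -1900 (I = -190*10 = -1900)
z - I = 29519 - 1*(-1900) = 29519 + 1900 = 31419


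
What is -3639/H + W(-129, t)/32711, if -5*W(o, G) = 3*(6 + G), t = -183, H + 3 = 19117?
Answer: -585027111/3126190270 ≈ -0.18714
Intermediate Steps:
H = 19114 (H = -3 + 19117 = 19114)
W(o, G) = -18/5 - 3*G/5 (W(o, G) = -3*(6 + G)/5 = -(18 + 3*G)/5 = -18/5 - 3*G/5)
-3639/H + W(-129, t)/32711 = -3639/19114 + (-18/5 - 3/5*(-183))/32711 = -3639*1/19114 + (-18/5 + 549/5)*(1/32711) = -3639/19114 + (531/5)*(1/32711) = -3639/19114 + 531/163555 = -585027111/3126190270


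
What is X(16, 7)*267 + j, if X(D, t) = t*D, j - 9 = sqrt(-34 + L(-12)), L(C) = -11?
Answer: 29913 + 3*I*sqrt(5) ≈ 29913.0 + 6.7082*I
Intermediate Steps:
j = 9 + 3*I*sqrt(5) (j = 9 + sqrt(-34 - 11) = 9 + sqrt(-45) = 9 + 3*I*sqrt(5) ≈ 9.0 + 6.7082*I)
X(D, t) = D*t
X(16, 7)*267 + j = (16*7)*267 + (9 + 3*I*sqrt(5)) = 112*267 + (9 + 3*I*sqrt(5)) = 29904 + (9 + 3*I*sqrt(5)) = 29913 + 3*I*sqrt(5)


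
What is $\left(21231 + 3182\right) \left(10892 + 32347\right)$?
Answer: $1055593707$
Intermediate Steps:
$\left(21231 + 3182\right) \left(10892 + 32347\right) = 24413 \cdot 43239 = 1055593707$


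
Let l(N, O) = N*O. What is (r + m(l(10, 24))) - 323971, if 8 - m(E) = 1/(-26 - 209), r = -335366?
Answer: -154942314/235 ≈ -6.5933e+5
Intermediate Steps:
m(E) = 1881/235 (m(E) = 8 - 1/(-26 - 209) = 8 - 1/(-235) = 8 - 1*(-1/235) = 8 + 1/235 = 1881/235)
(r + m(l(10, 24))) - 323971 = (-335366 + 1881/235) - 323971 = -78809129/235 - 323971 = -154942314/235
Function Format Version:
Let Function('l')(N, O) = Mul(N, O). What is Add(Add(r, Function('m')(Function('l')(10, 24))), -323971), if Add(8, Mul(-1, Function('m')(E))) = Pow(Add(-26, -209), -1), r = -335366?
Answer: Rational(-154942314, 235) ≈ -6.5933e+5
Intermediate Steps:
Function('m')(E) = Rational(1881, 235) (Function('m')(E) = Add(8, Mul(-1, Pow(Add(-26, -209), -1))) = Add(8, Mul(-1, Pow(-235, -1))) = Add(8, Mul(-1, Rational(-1, 235))) = Add(8, Rational(1, 235)) = Rational(1881, 235))
Add(Add(r, Function('m')(Function('l')(10, 24))), -323971) = Add(Add(-335366, Rational(1881, 235)), -323971) = Add(Rational(-78809129, 235), -323971) = Rational(-154942314, 235)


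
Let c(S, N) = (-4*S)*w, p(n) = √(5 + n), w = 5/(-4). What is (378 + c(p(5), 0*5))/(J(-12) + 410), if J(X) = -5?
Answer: 14/15 + √10/81 ≈ 0.97237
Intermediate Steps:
w = -5/4 (w = 5*(-¼) = -5/4 ≈ -1.2500)
c(S, N) = 5*S (c(S, N) = -4*S*(-5/4) = 5*S)
(378 + c(p(5), 0*5))/(J(-12) + 410) = (378 + 5*√(5 + 5))/(-5 + 410) = (378 + 5*√10)/405 = (378 + 5*√10)*(1/405) = 14/15 + √10/81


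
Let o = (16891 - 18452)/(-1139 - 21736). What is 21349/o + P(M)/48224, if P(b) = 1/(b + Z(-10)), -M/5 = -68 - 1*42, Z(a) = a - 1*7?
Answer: 12552466749109561/40122994912 ≈ 3.1285e+5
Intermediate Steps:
Z(a) = -7 + a (Z(a) = a - 7 = -7 + a)
o = 1561/22875 (o = -1561/(-22875) = -1561*(-1/22875) = 1561/22875 ≈ 0.068240)
M = 550 (M = -5*(-68 - 1*42) = -5*(-68 - 42) = -5*(-110) = 550)
P(b) = 1/(-17 + b) (P(b) = 1/(b + (-7 - 10)) = 1/(b - 17) = 1/(-17 + b))
21349/o + P(M)/48224 = 21349/(1561/22875) + 1/((-17 + 550)*48224) = 21349*(22875/1561) + (1/48224)/533 = 488358375/1561 + (1/533)*(1/48224) = 488358375/1561 + 1/25703392 = 12552466749109561/40122994912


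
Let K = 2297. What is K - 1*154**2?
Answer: -21419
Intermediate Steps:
K - 1*154**2 = 2297 - 1*154**2 = 2297 - 1*23716 = 2297 - 23716 = -21419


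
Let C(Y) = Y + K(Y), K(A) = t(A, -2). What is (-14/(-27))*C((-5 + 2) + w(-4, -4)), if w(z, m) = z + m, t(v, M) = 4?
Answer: -98/27 ≈ -3.6296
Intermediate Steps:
K(A) = 4
w(z, m) = m + z
C(Y) = 4 + Y (C(Y) = Y + 4 = 4 + Y)
(-14/(-27))*C((-5 + 2) + w(-4, -4)) = (-14/(-27))*(4 + ((-5 + 2) + (-4 - 4))) = (-14*(-1/27))*(4 + (-3 - 8)) = 14*(4 - 11)/27 = (14/27)*(-7) = -98/27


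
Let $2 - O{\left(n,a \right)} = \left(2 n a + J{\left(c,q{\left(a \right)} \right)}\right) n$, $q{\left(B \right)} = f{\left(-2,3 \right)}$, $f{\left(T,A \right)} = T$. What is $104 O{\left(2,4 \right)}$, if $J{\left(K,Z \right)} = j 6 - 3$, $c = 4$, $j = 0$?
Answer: $-2496$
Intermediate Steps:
$q{\left(B \right)} = -2$
$J{\left(K,Z \right)} = -3$ ($J{\left(K,Z \right)} = 0 \cdot 6 - 3 = 0 - 3 = -3$)
$O{\left(n,a \right)} = 2 - n \left(-3 + 2 a n\right)$ ($O{\left(n,a \right)} = 2 - \left(2 n a - 3\right) n = 2 - \left(2 a n - 3\right) n = 2 - \left(-3 + 2 a n\right) n = 2 - n \left(-3 + 2 a n\right)$)
$104 O{\left(2,4 \right)} = 104 \left(2 + 3 \cdot 2 - 8 \cdot 2^{2}\right) = 104 \left(2 + 6 - 8 \cdot 4\right) = 104 \left(2 + 6 - 32\right) = 104 \left(-24\right) = -2496$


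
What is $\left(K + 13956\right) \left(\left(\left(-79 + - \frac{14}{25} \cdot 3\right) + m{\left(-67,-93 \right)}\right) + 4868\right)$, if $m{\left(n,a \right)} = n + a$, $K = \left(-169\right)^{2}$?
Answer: $\frac{4918494111}{25} \approx 1.9674 \cdot 10^{8}$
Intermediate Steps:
$K = 28561$
$m{\left(n,a \right)} = a + n$
$\left(K + 13956\right) \left(\left(\left(-79 + - \frac{14}{25} \cdot 3\right) + m{\left(-67,-93 \right)}\right) + 4868\right) = \left(28561 + 13956\right) \left(\left(\left(-79 + - \frac{14}{25} \cdot 3\right) - 160\right) + 4868\right) = 42517 \left(\left(\left(-79 + \left(-14\right) \frac{1}{25} \cdot 3\right) - 160\right) + 4868\right) = 42517 \left(\left(\left(-79 - \frac{42}{25}\right) - 160\right) + 4868\right) = 42517 \left(\left(- \frac{2017}{25} - 160\right) + 4868\right) = 42517 \left(- \frac{6017}{25} + 4868\right) = 42517 \cdot \frac{115683}{25} = \frac{4918494111}{25}$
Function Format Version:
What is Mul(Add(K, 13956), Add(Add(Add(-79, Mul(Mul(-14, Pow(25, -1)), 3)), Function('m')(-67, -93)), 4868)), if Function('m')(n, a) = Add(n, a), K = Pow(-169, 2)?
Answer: Rational(4918494111, 25) ≈ 1.9674e+8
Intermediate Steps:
K = 28561
Function('m')(n, a) = Add(a, n)
Mul(Add(K, 13956), Add(Add(Add(-79, Mul(Mul(-14, Pow(25, -1)), 3)), Function('m')(-67, -93)), 4868)) = Mul(Add(28561, 13956), Add(Add(Add(-79, Mul(Mul(-14, Pow(25, -1)), 3)), Add(-93, -67)), 4868)) = Mul(42517, Add(Add(Add(-79, Mul(Mul(-14, Rational(1, 25)), 3)), -160), 4868)) = Mul(42517, Add(Add(Add(-79, Mul(Rational(-14, 25), 3)), -160), 4868)) = Mul(42517, Add(Add(Add(-79, Rational(-42, 25)), -160), 4868)) = Mul(42517, Add(Add(Rational(-2017, 25), -160), 4868)) = Mul(42517, Add(Rational(-6017, 25), 4868)) = Mul(42517, Rational(115683, 25)) = Rational(4918494111, 25)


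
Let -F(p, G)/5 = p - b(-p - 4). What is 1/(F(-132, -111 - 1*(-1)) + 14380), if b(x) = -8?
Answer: 1/15000 ≈ 6.6667e-5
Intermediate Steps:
F(p, G) = -40 - 5*p (F(p, G) = -5*(p - 1*(-8)) = -5*(p + 8) = -5*(8 + p) = -40 - 5*p)
1/(F(-132, -111 - 1*(-1)) + 14380) = 1/((-40 - 5*(-132)) + 14380) = 1/((-40 + 660) + 14380) = 1/(620 + 14380) = 1/15000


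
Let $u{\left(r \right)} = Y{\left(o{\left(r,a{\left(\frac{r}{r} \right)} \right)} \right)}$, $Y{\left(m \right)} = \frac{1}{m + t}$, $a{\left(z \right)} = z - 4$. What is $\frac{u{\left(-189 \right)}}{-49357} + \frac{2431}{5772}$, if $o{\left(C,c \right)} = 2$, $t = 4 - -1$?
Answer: $\frac{64607869}{153401556} \approx 0.42117$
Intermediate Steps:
$t = 5$ ($t = 4 + 1 = 5$)
$a{\left(z \right)} = -4 + z$
$Y{\left(m \right)} = \frac{1}{5 + m}$ ($Y{\left(m \right)} = \frac{1}{m + 5} = \frac{1}{5 + m}$)
$u{\left(r \right)} = \frac{1}{7}$ ($u{\left(r \right)} = \frac{1}{5 + 2} = \frac{1}{7}$)
$\frac{u{\left(-189 \right)}}{-49357} + \frac{2431}{5772} = \frac{1}{7 \left(-49357\right)} + \frac{2431}{5772} = \frac{1}{7} \left(- \frac{1}{49357}\right) + 2431 \cdot \frac{1}{5772} = - \frac{1}{345499} + \frac{187}{444} = \frac{64607869}{153401556}$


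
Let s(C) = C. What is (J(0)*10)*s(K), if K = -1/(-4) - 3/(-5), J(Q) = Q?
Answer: 0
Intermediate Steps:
K = 17/20 (K = -1*(-¼) - 3*(-⅕) = ¼ + ⅗ = 17/20 ≈ 0.85000)
(J(0)*10)*s(K) = (0*10)*(17/20) = 0*(17/20) = 0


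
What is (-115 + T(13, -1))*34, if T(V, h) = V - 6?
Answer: -3672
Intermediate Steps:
T(V, h) = -6 + V
(-115 + T(13, -1))*34 = (-115 + (-6 + 13))*34 = (-115 + 7)*34 = -108*34 = -3672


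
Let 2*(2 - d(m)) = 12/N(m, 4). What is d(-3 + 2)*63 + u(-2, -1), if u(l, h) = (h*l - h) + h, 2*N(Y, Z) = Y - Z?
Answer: 1396/5 ≈ 279.20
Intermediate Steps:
N(Y, Z) = Y/2 - Z/2 (N(Y, Z) = (Y - Z)/2 = Y/2 - Z/2)
u(l, h) = h*l (u(l, h) = (-h + h*l) + h = h*l)
d(m) = 2 - 6/(-2 + m/2) (d(m) = 2 - 6/(m/2 - 1/2*4) = 2 - 6/(m/2 - 2) = 2 - 6/(-2 + m/2))
d(-3 + 2)*63 + u(-2, -1) = (2*(-10 + (-3 + 2))/(-4 + (-3 + 2)))*63 - 1*(-2) = (2*(-10 - 1)/(-4 - 1))*63 + 2 = (2*(-11)/(-5))*63 + 2 = (2*(-1/5)*(-11))*63 + 2 = (22/5)*63 + 2 = 1386/5 + 2 = 1396/5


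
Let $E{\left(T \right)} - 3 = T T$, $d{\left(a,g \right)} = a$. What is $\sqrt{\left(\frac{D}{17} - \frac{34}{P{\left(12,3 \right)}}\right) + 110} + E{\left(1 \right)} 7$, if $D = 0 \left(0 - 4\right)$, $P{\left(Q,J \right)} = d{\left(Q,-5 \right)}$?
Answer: $28 + \frac{\sqrt{3858}}{6} \approx 38.352$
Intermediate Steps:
$P{\left(Q,J \right)} = Q$
$D = 0$ ($D = 0 \left(-4\right) = 0$)
$E{\left(T \right)} = 3 + T^{2}$ ($E{\left(T \right)} = 3 + T T = 3 + T^{2}$)
$\sqrt{\left(\frac{D}{17} - \frac{34}{P{\left(12,3 \right)}}\right) + 110} + E{\left(1 \right)} 7 = \sqrt{\left(\frac{0}{17} - \frac{34}{12}\right) + 110} + \left(3 + 1^{2}\right) 7 = \sqrt{\left(0 \cdot \frac{1}{17} - \frac{17}{6}\right) + 110} + \left(3 + 1\right) 7 = \sqrt{\left(0 - \frac{17}{6}\right) + 110} + 4 \cdot 7 = \sqrt{- \frac{17}{6} + 110} + 28 = \sqrt{\frac{643}{6}} + 28 = \frac{\sqrt{3858}}{6} + 28 = 28 + \frac{\sqrt{3858}}{6}$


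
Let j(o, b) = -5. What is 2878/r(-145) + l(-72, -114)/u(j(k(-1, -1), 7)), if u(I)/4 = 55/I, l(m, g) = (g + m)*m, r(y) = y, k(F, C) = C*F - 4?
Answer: -517118/1595 ≈ -324.21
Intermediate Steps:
k(F, C) = -4 + C*F
l(m, g) = m*(g + m)
u(I) = 220/I (u(I) = 4*(55/I) = 220/I)
2878/r(-145) + l(-72, -114)/u(j(k(-1, -1), 7)) = 2878/(-145) + (-72*(-114 - 72))/((220/(-5))) = 2878*(-1/145) + (-72*(-186))/((220*(-1/5))) = -2878/145 + 13392/(-44) = -2878/145 + 13392*(-1/44) = -2878/145 - 3348/11 = -517118/1595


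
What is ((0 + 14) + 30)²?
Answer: 1936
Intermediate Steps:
((0 + 14) + 30)² = (14 + 30)² = 44² = 1936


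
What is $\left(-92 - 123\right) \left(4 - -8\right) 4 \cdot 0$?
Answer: $0$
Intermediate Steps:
$\left(-92 - 123\right) \left(4 - -8\right) 4 \cdot 0 = - 215 \left(4 + 8\right) 0 = - 215 \cdot 12 \cdot 0 = \left(-215\right) 0 = 0$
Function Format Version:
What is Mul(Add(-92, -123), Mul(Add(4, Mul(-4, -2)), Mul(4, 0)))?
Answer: 0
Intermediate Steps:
Mul(Add(-92, -123), Mul(Add(4, Mul(-4, -2)), Mul(4, 0))) = Mul(-215, Mul(Add(4, 8), 0)) = Mul(-215, Mul(12, 0)) = Mul(-215, 0) = 0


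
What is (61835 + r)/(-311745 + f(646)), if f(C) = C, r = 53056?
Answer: -114891/311099 ≈ -0.36931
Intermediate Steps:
(61835 + r)/(-311745 + f(646)) = (61835 + 53056)/(-311745 + 646) = 114891/(-311099) = 114891*(-1/311099) = -114891/311099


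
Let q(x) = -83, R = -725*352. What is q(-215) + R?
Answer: -255283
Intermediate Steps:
R = -255200
q(-215) + R = -83 - 255200 = -255283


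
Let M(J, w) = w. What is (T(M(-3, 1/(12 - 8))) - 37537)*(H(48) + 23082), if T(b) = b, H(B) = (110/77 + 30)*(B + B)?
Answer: -13715478009/14 ≈ -9.7968e+8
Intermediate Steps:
H(B) = 440*B/7 (H(B) = (110*(1/77) + 30)*(2*B) = (10/7 + 30)*(2*B) = 220*(2*B)/7 = 440*B/7)
(T(M(-3, 1/(12 - 8))) - 37537)*(H(48) + 23082) = (1/(12 - 8) - 37537)*((440/7)*48 + 23082) = (1/4 - 37537)*(21120/7 + 23082) = (1/4 - 37537)*(182694/7) = -150147/4*182694/7 = -13715478009/14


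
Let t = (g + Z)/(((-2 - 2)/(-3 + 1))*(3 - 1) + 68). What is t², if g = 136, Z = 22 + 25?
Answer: 3721/576 ≈ 6.4601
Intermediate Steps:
Z = 47
t = 61/24 (t = (136 + 47)/(((-2 - 2)/(-3 + 1))*(3 - 1) + 68) = 183/(-4/(-2)*2 + 68) = 183/(-4*(-½)*2 + 68) = 183/(2*2 + 68) = 183/(4 + 68) = 183/72 = 183*(1/72) = 61/24 ≈ 2.5417)
t² = (61/24)² = 3721/576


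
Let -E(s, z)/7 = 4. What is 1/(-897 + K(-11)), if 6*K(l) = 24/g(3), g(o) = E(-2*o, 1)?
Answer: -7/6280 ≈ -0.0011146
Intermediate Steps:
E(s, z) = -28 (E(s, z) = -7*4 = -28)
g(o) = -28
K(l) = -⅐ (K(l) = (24/(-28))/6 = (24*(-1/28))/6 = (⅙)*(-6/7) = -⅐)
1/(-897 + K(-11)) = 1/(-897 - ⅐) = 1/(-6280/7) = -7/6280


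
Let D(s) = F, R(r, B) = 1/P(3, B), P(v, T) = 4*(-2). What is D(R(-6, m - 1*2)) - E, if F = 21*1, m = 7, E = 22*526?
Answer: -11551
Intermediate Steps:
E = 11572
P(v, T) = -8
F = 21
R(r, B) = -⅛ (R(r, B) = 1/(-8) = -⅛)
D(s) = 21
D(R(-6, m - 1*2)) - E = 21 - 1*11572 = 21 - 11572 = -11551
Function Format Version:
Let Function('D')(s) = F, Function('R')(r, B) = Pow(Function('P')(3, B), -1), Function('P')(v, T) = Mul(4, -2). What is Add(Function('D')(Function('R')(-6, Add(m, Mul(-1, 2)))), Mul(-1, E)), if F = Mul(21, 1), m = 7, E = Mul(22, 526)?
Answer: -11551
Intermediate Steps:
E = 11572
Function('P')(v, T) = -8
F = 21
Function('R')(r, B) = Rational(-1, 8) (Function('R')(r, B) = Pow(-8, -1) = Rational(-1, 8))
Function('D')(s) = 21
Add(Function('D')(Function('R')(-6, Add(m, Mul(-1, 2)))), Mul(-1, E)) = Add(21, Mul(-1, 11572)) = Add(21, -11572) = -11551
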